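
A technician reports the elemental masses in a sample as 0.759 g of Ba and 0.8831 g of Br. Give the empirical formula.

Moles — Ba: 0.759 / 137.33 = 0.005527 mol; Br: 0.8831 / 79.90 = 0.01105 mol
Smallest is Ba at 0.005527 mol; normalising gives Ba 1.000, Br 2.000
≈ 1:2 → BaBr2

BaBr2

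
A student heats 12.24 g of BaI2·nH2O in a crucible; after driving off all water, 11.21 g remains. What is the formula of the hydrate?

Mass of water lost = 12.24 − 11.21 = 1.03 g → 1.03 / 18.02 = 0.05716 mol H2O
Molar mass of BaI2 = 391.13 g/mol → mol BaI2 = 11.21 / 391.13 = 0.02866
n = 0.05716 / 0.02866 = 1.99 ≈ 2 → BaI2·2H2O

BaI2·2H2O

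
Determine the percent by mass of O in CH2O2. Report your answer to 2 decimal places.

69.53%

Molar mass = 1(12.01) + 2(1.008) + 2(16.00) = 46.026 g/mol
Mass of O per mole = 2 × 16.00 = 32.000 g
% O = 32.000 / 46.026 × 100 = 69.53%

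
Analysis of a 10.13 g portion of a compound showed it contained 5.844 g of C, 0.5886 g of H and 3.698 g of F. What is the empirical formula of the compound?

C: 5.844 g ÷ 12.01 g/mol = 0.4866 mol
H: 0.5886 g ÷ 1.008 g/mol = 0.5839 mol
F: 3.698 g ÷ 19.00 g/mol = 0.1946 mol
Smallest is F at 0.1946 mol; normalising gives C 2.500, H 3.000, F 1.000
×2: C 5.00, H 6.00, F 2.00 → C5H6F2

C5H6F2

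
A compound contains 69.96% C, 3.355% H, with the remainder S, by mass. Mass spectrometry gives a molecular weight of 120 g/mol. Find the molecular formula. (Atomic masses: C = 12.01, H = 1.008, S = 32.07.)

C7H4S

Assume 100 g: 69.96 g C, 3.355 g H, 26.685 g S.
C: 69.96 g ÷ 12.01 g/mol = 5.825 mol
H: 3.355 g ÷ 1.008 g/mol = 3.328 mol
S: 26.685 g ÷ 32.07 g/mol = 0.8321 mol
Ratios (÷ 0.8321): C 7.001, H 4.000, S 1.000
Ratio ≈ 7:4:1, so the empirical formula is C7H4S
Empirical-formula mass = 120.17 g/mol
n = 120 / 120.17 = 1.00 ≈ 1
Molecular formula = empirical formula = C7H4S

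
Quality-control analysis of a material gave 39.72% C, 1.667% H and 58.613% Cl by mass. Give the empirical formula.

C2HCl

Assume 100 g: 39.72 g C, 1.667 g H, 58.613 g Cl.
Moles — C: 39.72 / 12.01 = 3.307 mol; H: 1.667 / 1.008 = 1.654 mol; Cl: 58.613 / 35.45 = 1.653 mol
Ratios (÷ 1.653): C 2.000, H 1.000, Cl 1.000
Ratio ≈ 2:1:1, so the empirical formula is C2HCl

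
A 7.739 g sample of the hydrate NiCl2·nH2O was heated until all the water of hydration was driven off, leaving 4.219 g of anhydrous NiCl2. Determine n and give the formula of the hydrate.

NiCl2·6H2O

Mass of water lost = 7.739 − 4.219 = 3.52 g → 3.52 / 18.02 = 0.1953 mol H2O
Molar mass of NiCl2 = 129.59 g/mol → mol NiCl2 = 4.219 / 129.59 = 0.03256
n = 0.1953 / 0.03256 = 6.00 ≈ 6 → NiCl2·6H2O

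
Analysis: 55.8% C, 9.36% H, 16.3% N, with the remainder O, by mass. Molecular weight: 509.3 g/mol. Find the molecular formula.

Assume 100 g: 55.8 g C, 9.36 g H, 16.3 g N, 18.54 g O.
C: 55.8 g ÷ 12.01 g/mol = 4.646 mol
H: 9.36 g ÷ 1.008 g/mol = 9.286 mol
N: 16.3 g ÷ 14.01 g/mol = 1.163 mol
O: 18.54 g ÷ 16.00 g/mol = 1.159 mol
Smallest is O at 1.159 mol; normalising gives C 4.010, H 8.014, N 1.004, O 1.000
Ratio ≈ 4:8:1:1, so the empirical formula is C4H8NO
Empirical-formula mass = 86.11 g/mol
n = 509.3 / 86.11 = 5.91 ≈ 6
Molecular formula = (C4H8NO)×6 = C24H48N6O6

C24H48N6O6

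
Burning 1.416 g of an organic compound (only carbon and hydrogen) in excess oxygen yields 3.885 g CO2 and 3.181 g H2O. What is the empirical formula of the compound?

CH4

mol C = 3.885 / 44.01 = 0.08828; mass C = 0.08828 × 12.01 = 1.060 g
mol H = 2 × (3.181 / 18.02) = 0.3531; mass H = 0.3531 × 1.008 = 0.3559 g
Ratios (÷ 0.08828): C 1.000, H 3.999
Ratio ≈ 1:4, so the empirical formula is CH4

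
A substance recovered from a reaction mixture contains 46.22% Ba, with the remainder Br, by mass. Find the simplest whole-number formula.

BaBr2

Assume 100 g: 46.22 g Ba, 53.78 g Br.
n(Ba) = 46.22/137.33 = 0.3366, n(Br) = 53.78/79.90 = 0.6731
Smallest is Ba at 0.3366 mol; normalising gives Ba 1.000, Br 2.000
≈ 1:2 → BaBr2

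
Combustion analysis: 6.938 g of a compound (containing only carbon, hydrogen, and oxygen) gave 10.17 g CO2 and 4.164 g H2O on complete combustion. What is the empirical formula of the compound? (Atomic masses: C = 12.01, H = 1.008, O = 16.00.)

mol C = 10.17 / 44.01 = 0.2311; mass C = 0.2311 × 12.01 = 2.775 g
mol H = 2 × (4.164 / 18.02) = 0.4622; mass H = 0.4622 × 1.008 = 0.4659 g
mass O = 6.938 − (3.241) = 3.697 g → mol O = 0.2311
Divide by the smallest (0.2311 mol O): C 1.000, H 2.000, O 1.000
Ratio ≈ 1:2:1, so the empirical formula is CH2O

CH2O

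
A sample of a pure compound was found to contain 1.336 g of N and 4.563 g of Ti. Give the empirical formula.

NTi

N: 1.336 g ÷ 14.01 g/mol = 0.09536 mol
Ti: 4.563 g ÷ 47.87 g/mol = 0.09532 mol
Divide by the smallest (0.09532 mol Ti): N 1.000, Ti 1.000
≈ 1:1 → NTi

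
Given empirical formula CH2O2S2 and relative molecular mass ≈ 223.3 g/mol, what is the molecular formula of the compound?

C2H4O4S4

Empirical-formula mass = 110.17 g/mol
n = 223.3 / 110.17 = 2.03 ≈ 2
Molecular formula = (CH2O2S2)2 = C2H4O4S4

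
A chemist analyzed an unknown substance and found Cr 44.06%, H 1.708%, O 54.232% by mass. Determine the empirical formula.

CrH2O4

Assume 100 g: 44.06 g Cr, 1.708 g H, 54.232 g O.
n(Cr) = 44.06/52.00 = 0.8473, n(H) = 1.708/1.008 = 1.694, n(O) = 54.232/16.00 = 3.389
Smallest is Cr at 0.8473 mol; normalising gives Cr 1.000, H 2.000, O 4.000
≈ 1:2:4 → CrH2O4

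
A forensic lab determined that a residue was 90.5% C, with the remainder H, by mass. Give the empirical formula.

C4H5

Assume 100 g: 90.5 g C, 9.5 g H.
C: 90.5 g ÷ 12.01 g/mol = 7.535 mol
H: 9.5 g ÷ 1.008 g/mol = 9.425 mol
Smallest is C at 7.535 mol; normalising gives C 1.000, H 1.251
Multiply by 4: C 4.00, H 5.00 → C4H5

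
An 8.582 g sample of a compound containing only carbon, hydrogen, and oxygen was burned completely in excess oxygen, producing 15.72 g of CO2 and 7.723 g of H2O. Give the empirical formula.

C5H12O3

mol C = 15.72 / 44.01 = 0.3572; mass C = 0.3572 × 12.01 = 4.290 g
mol H = 2 × (7.723 / 18.02) = 0.8572; mass H = 0.8572 × 1.008 = 0.8640 g
mass O = 8.582 − (5.154) = 3.428 g → mol O = 0.2143
Divide by the smallest (0.2143 mol O): C 1.667, H 4.001, O 1.000
Multiply by 3: C 5.00, H 12.00, O 3.00 → C5H12O3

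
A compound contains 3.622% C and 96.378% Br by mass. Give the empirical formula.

CBr4

Assume 100 g: 3.622 g C, 96.378 g Br.
Moles — C: 3.622 / 12.01 = 0.3016 mol; Br: 96.378 / 79.90 = 1.206 mol
Smallest is C at 0.3016 mol; normalising gives C 1.000, Br 4.000
→ CBr4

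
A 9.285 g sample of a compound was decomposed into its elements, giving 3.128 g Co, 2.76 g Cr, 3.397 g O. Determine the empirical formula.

Co: 3.128 g ÷ 58.93 g/mol = 0.05308 mol
Cr: 2.76 g ÷ 52.00 g/mol = 0.05308 mol
O: 3.397 g ÷ 16.00 g/mol = 0.2123 mol
Divide by the smallest (0.05308 mol Cr): Co 1.000, Cr 1.000, O 4.000
Ratio ≈ 1:1:4, so the empirical formula is CoCrO4

CoCrO4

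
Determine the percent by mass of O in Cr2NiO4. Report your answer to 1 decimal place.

Molar mass = 2(52.00) + 1(58.69) + 4(16.00) = 226.690 g/mol
Mass of O per mole = 4 × 16.00 = 64.000 g
% O = 64.000 / 226.690 × 100 = 28.2%

28.2%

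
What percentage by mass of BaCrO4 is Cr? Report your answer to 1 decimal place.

20.5%

Molar mass = 1(137.33) + 1(52.00) + 4(16.00) = 253.330 g/mol
Mass of Cr per mole = 1 × 52.00 = 52.000 g
% Cr = 52.000 / 253.330 × 100 = 20.5%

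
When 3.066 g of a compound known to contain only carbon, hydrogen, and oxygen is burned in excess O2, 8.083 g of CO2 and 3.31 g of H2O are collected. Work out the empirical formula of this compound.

mol C = 8.083 / 44.01 = 0.1837; mass C = 0.1837 × 12.01 = 2.206 g
mol H = 2 × (3.31 / 18.02) = 0.3674; mass H = 0.3674 × 1.008 = 0.3703 g
mass O = 3.066 − (2.576) = 0.4899 g → mol O = 0.03062
Divide by the smallest (0.03062 mol O): C 5.998, H 11.998, O 1.000
→ C6H12O

C6H12O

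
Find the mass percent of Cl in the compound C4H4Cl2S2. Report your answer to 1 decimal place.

37.9%

Molar mass = 4(12.01) + 4(1.008) + 2(35.45) + 2(32.07) = 187.112 g/mol
Mass of Cl per mole = 2 × 35.45 = 70.900 g
% Cl = 70.900 / 187.112 × 100 = 37.9%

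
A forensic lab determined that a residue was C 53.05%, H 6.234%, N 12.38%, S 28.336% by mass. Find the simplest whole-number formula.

Assume 100 g: 53.05 g C, 6.234 g H, 12.38 g N, 28.336 g S.
C: 53.05 g ÷ 12.01 g/mol = 4.417 mol
H: 6.234 g ÷ 1.008 g/mol = 6.185 mol
N: 12.38 g ÷ 14.01 g/mol = 0.8837 mol
S: 28.336 g ÷ 32.07 g/mol = 0.8836 mol
Divide by the smallest (0.8836 mol S): C 4.999, H 6.999, N 1.000, S 1.000
Ratio ≈ 5:7:1:1, so the empirical formula is C5H7NS

C5H7NS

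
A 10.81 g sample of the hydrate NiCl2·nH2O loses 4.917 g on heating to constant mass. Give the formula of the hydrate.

NiCl2·6H2O

Mass of anhydrous NiCl2 = 10.81 − 4.917 = 5.893 g
mol H2O = 4.917 / 18.02 = 0.2729
Molar mass of NiCl2 = 129.59 g/mol → mol NiCl2 = 5.893 / 129.59 = 0.04547
n = 0.2729 / 0.04547 = 6.00 ≈ 6 → NiCl2·6H2O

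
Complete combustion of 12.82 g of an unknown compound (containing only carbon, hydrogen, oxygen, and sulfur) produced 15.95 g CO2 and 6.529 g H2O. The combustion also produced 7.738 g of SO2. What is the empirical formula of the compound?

C3H6O2S

mol C = 15.95 / 44.01 = 0.3624; mass C = 0.3624 × 12.01 = 4.353 g
mol H = 2 × (6.529 / 18.02) = 0.7246; mass H = 0.7246 × 1.008 = 0.7304 g
mol S = 7.738 / 64.07 = 0.1208; mass S = 3.873 g
mass O = 12.82 − (8.956) = 3.864 g → mol O = 0.2415
Smallest is S at 0.1208 mol; normalising gives C 3.001, H 6.000, O 1.999, S 1.000
Ratio ≈ 3:6:2:1, so the empirical formula is C3H6O2S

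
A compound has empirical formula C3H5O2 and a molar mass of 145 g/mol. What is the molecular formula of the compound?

Empirical-formula mass = 73.07 g/mol
n = 145 / 73.07 = 1.98 ≈ 2
Molecular formula = (C3H5O2)2 = C6H10O4

C6H10O4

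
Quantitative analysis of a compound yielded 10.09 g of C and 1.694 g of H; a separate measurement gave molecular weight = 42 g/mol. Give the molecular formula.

C3H6

C: 10.09 g ÷ 12.01 g/mol = 0.8401 mol
H: 1.694 g ÷ 1.008 g/mol = 1.681 mol
Divide by the smallest (0.8401 mol C): C 1.000, H 2.000
Ratio ≈ 1:2, so the empirical formula is CH2
Empirical-formula mass = 14.03 g/mol
n = 42 / 14.03 = 2.99 ≈ 3
Molecular formula = (CH2)×3 = C3H6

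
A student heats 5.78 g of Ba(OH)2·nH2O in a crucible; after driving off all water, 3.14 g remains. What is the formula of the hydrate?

Mass of water lost = 5.78 − 3.14 = 2.64 g → 2.64 / 18.02 = 0.1465 mol H2O
Molar mass of Ba(OH)2 = 171.35 g/mol → mol Ba(OH)2 = 3.14 / 171.35 = 0.01833
n = 0.1465 / 0.01833 = 7.99 ≈ 8 → Ba(OH)2·8H2O

Ba(OH)2·8H2O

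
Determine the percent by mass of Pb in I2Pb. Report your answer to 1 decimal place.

Molar mass = 2(126.90) + 1(207.2) = 461.000 g/mol
Mass of Pb per mole = 1 × 207.2 = 207.200 g
% Pb = 207.200 / 461.000 × 100 = 44.9%

44.9%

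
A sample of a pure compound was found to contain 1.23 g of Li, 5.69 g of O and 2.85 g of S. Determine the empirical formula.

n(Li) = 1.23/6.94 = 0.1772, n(O) = 5.69/16.00 = 0.3556, n(S) = 2.85/32.07 = 0.08887
Divide by the smallest (0.08887 mol S): Li 1.994, O 4.002, S 1.000
Ratio ≈ 2:4:1, so the empirical formula is Li2O4S

Li2O4S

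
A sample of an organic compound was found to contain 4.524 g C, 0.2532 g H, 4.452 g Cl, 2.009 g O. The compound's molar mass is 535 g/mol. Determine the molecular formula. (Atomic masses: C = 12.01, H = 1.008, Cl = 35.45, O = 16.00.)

C18H12Cl6O6

n(C) = 4.524/12.01 = 0.3767, n(H) = 0.2532/1.008 = 0.2512, n(Cl) = 4.452/35.45 = 0.1256, n(O) = 2.009/16.00 = 0.1256
Divide by the smallest (0.1256 mol O): C 3.000, H 2.001, Cl 1.000, O 1.000
Ratio ≈ 3:2:1:1, so the empirical formula is C3H2ClO
Empirical-formula mass = 89.50 g/mol
n = 535 / 89.50 = 5.98 ≈ 6
Molecular formula = (C3H2ClO)×6 = C18H12Cl6O6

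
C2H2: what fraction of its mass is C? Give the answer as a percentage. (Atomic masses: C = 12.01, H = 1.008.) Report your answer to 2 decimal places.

92.26%

Molar mass = 2(12.01) + 2(1.008) = 26.036 g/mol
Mass of C per mole = 2 × 12.01 = 24.020 g
% C = 24.020 / 26.036 × 100 = 92.26%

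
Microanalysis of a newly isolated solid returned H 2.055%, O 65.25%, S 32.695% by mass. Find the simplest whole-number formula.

Assume 100 g: 2.055 g H, 65.25 g O, 32.695 g S.
Moles — H: 2.055 / 1.008 = 2.039 mol; O: 65.25 / 16.00 = 4.078 mol; S: 32.695 / 32.07 = 1.019 mol
Smallest is S at 1.019 mol; normalising gives H 2.000, O 4.000, S 1.000
≈ 2:4:1 → H2O4S

H2O4S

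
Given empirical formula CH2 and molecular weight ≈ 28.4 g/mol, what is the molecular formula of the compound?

C2H4

Empirical-formula mass = 14.03 g/mol
n = 28.4 / 14.03 = 2.02 ≈ 2
Molecular formula = (CH2)2 = C2H4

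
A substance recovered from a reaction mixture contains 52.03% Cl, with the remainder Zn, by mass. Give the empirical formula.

Assume 100 g: 52.03 g Cl, 47.97 g Zn.
Moles — Cl: 52.03 / 35.45 = 1.468 mol; Zn: 47.97 / 65.38 = 0.7337 mol
Divide by the smallest (0.7337 mol Zn): Cl 2.000, Zn 1.000
→ Cl2Zn

Cl2Zn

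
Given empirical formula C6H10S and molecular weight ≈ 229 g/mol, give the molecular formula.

Empirical-formula mass = 114.21 g/mol
n = 229 / 114.21 = 2.01 ≈ 2
Molecular formula = (C6H10S)2 = C12H20S2

C12H20S2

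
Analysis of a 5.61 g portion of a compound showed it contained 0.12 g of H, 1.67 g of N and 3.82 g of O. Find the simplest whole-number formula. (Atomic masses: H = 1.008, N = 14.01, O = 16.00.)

n(H) = 0.12/1.008 = 0.119, n(N) = 1.67/14.01 = 0.1192, n(O) = 3.82/16.00 = 0.2387
Smallest is H at 0.119 mol; normalising gives H 1.000, N 1.001, O 2.006
Ratio ≈ 1:1:2, so the empirical formula is HNO2

HNO2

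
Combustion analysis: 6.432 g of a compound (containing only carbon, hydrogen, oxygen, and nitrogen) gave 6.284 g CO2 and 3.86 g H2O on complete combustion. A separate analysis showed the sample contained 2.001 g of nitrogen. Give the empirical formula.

CH3NO

mol C = 6.284 / 44.01 = 0.1428; mass C = 0.1428 × 12.01 = 1.715 g
mol H = 2 × (3.86 / 18.02) = 0.4284; mass H = 0.4284 × 1.008 = 0.4318 g
mol N = 2.001 / 14.01 = 0.1428
mass O = 6.432 − (4.148) = 2.284 g → mol O = 0.1428
Smallest is O at 0.1428 mol; normalising gives C 1.000, H 3.001, N 1.000, O 1.000
Ratio ≈ 1:3:1:1, so the empirical formula is CH3NO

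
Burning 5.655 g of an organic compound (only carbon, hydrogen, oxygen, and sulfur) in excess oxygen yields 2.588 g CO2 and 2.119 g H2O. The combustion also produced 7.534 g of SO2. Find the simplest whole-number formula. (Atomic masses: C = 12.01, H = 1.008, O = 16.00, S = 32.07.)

mol C = 2.588 / 44.01 = 0.05880; mass C = 0.05880 × 12.01 = 0.7062 g
mol H = 2 × (2.119 / 18.02) = 0.2352; mass H = 0.2352 × 1.008 = 0.2371 g
mol S = 7.534 / 64.07 = 0.1176; mass S = 3.771 g
mass O = 5.655 − (4.714) = 0.9406 g → mol O = 0.05879
Smallest is O at 0.05879 mol; normalising gives C 1.000, H 4.001, O 1.000, S 2.000
→ CH4OS2

CH4OS2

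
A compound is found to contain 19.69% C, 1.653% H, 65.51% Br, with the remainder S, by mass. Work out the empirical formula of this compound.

C4H4Br2S

Assume 100 g: 19.69 g C, 1.653 g H, 65.51 g Br, 13.147 g S.
n(C) = 19.69/12.01 = 1.639, n(H) = 1.653/1.008 = 1.64, n(Br) = 65.51/79.90 = 0.8199, n(S) = 13.147/32.07 = 0.4099
Smallest is S at 0.4099 mol; normalising gives C 3.999, H 4.000, Br 2.000, S 1.000
≈ 4:4:2:1 → C4H4Br2S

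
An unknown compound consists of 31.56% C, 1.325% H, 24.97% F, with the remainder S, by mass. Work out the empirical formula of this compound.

C2HFS

Assume 100 g: 31.56 g C, 1.325 g H, 24.97 g F, 42.145 g S.
Moles — C: 31.56 / 12.01 = 2.628 mol; H: 1.325 / 1.008 = 1.314 mol; F: 24.97 / 19.00 = 1.314 mol; S: 42.145 / 32.07 = 1.314 mol
Smallest is S at 1.314 mol; normalising gives C 2.000, H 1.000, F 1.000, S 1.000
→ C2HFS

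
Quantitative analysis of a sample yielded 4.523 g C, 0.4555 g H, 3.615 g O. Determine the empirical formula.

Moles — C: 4.523 / 12.01 = 0.3766 mol; H: 0.4555 / 1.008 = 0.4519 mol; O: 3.615 / 16.00 = 0.2259 mol
Divide by the smallest (0.2259 mol O): C 1.667, H 2.000, O 1.000
×3: C 5.00, H 6.00, O 3.00 → C5H6O3

C5H6O3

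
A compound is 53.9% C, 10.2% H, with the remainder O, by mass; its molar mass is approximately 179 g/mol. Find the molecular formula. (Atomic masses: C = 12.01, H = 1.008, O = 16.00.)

C8H18O4

Assume 100 g: 53.9 g C, 10.2 g H, 35.9 g O.
Moles — C: 53.9 / 12.01 = 4.488 mol; H: 10.2 / 1.008 = 10.12 mol; O: 35.9 / 16.00 = 2.244 mol
Ratios (÷ 2.244): C 2.000, H 4.510, O 1.000
Multiply by 2: C 4.00, H 9.02, O 2.00 → C4H9O2
Empirical-formula mass = 89.11 g/mol
n = 179 / 89.11 = 2.01 ≈ 2
Molecular formula = (C4H9O2)×2 = C8H18O4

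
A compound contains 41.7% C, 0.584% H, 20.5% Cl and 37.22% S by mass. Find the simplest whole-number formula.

C6HClS2

Assume 100 g: 41.7 g C, 0.584 g H, 20.5 g Cl, 37.22 g S.
n(C) = 41.7/12.01 = 3.472, n(H) = 0.584/1.008 = 0.5794, n(Cl) = 20.5/35.45 = 0.5783, n(S) = 37.22/32.07 = 1.161
Ratios (÷ 0.5783): C 6.004, H 1.002, Cl 1.000, S 2.007
Ratio ≈ 6:1:1:2, so the empirical formula is C6HClS2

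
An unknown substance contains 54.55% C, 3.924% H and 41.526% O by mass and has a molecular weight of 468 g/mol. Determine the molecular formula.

Assume 100 g: 54.55 g C, 3.924 g H, 41.526 g O.
n(C) = 54.55/12.01 = 4.542, n(H) = 3.924/1.008 = 3.893, n(O) = 41.526/16.00 = 2.595
Smallest is O at 2.595 mol; normalising gives C 1.750, H 1.500, O 1.000
Scaling by 4: C 7.00, H 6.00, O 4.00 → C7H6O4
Empirical-formula mass = 154.12 g/mol
n = 468 / 154.12 = 3.04 ≈ 3
Molecular formula = (C7H6O4)×3 = C21H18O12

C21H18O12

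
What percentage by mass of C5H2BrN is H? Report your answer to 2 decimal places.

1.29%

Molar mass = 5(12.01) + 2(1.008) + 1(79.90) + 1(14.01) = 155.976 g/mol
Mass of H per mole = 2 × 1.008 = 2.016 g
% H = 2.016 / 155.976 × 100 = 1.29%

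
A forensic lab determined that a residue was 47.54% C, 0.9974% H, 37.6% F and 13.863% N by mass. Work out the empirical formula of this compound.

C4HF2N

Assume 100 g: 47.54 g C, 0.9974 g H, 37.6 g F, 13.863 g N.
C: 47.54 g ÷ 12.01 g/mol = 3.958 mol
H: 0.9974 g ÷ 1.008 g/mol = 0.9895 mol
F: 37.6 g ÷ 19.00 g/mol = 1.979 mol
N: 13.863 g ÷ 14.01 g/mol = 0.9895 mol
Divide by the smallest (0.9895 mol H): C 4.000, H 1.000, F 2.000, N 1.000
→ C4HF2N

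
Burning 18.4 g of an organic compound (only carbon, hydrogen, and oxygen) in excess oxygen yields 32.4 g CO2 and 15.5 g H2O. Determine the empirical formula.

C3H7O2

mol C = 32.4 / 44.01 = 0.7362; mass C = 0.7362 × 12.01 = 8.842 g
mol H = 2 × (15.5 / 18.02) = 1.720; mass H = 1.720 × 1.008 = 1.734 g
mass O = 18.4 − (10.58) = 7.824 g → mol O = 0.4890
Divide by the smallest (0.489 mol O): C 1.505, H 3.518, O 1.000
Multiply by 2: C 3.01, H 7.04, O 2.00 → C3H7O2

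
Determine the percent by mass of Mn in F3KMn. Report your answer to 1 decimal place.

36.4%

Molar mass = 3(19.00) + 1(39.10) + 1(54.94) = 151.040 g/mol
Mass of Mn per mole = 1 × 54.94 = 54.940 g
% Mn = 54.940 / 151.040 × 100 = 36.4%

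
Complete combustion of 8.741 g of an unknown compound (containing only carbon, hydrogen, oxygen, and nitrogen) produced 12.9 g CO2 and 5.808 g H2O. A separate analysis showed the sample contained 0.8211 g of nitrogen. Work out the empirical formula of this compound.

C5H11NO4

mol C = 12.9 / 44.01 = 0.2931; mass C = 0.2931 × 12.01 = 3.520 g
mol H = 2 × (5.808 / 18.02) = 0.6446; mass H = 0.6446 × 1.008 = 0.6498 g
mol N = 0.8211 / 14.01 = 0.05861
mass O = 8.741 − (4.991) = 3.750 g → mol O = 0.2344
Divide by the smallest (0.05861 mol N): C 5.001, H 10.999, N 1.000, O 3.999
Ratio ≈ 5:11:1:4, so the empirical formula is C5H11NO4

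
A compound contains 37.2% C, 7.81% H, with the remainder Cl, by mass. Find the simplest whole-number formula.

C2H5Cl

Assume 100 g: 37.2 g C, 7.81 g H, 54.99 g Cl.
n(C) = 37.2/12.01 = 3.097, n(H) = 7.81/1.008 = 7.748, n(Cl) = 54.99/35.45 = 1.551
Ratios (÷ 1.551): C 1.997, H 4.995, Cl 1.000
Ratio ≈ 2:5:1, so the empirical formula is C2H5Cl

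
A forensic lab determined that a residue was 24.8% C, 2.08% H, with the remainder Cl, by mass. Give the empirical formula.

CHCl

Assume 100 g: 24.8 g C, 2.08 g H, 73.12 g Cl.
C: 24.8 g ÷ 12.01 g/mol = 2.065 mol
H: 2.08 g ÷ 1.008 g/mol = 2.063 mol
Cl: 73.12 g ÷ 35.45 g/mol = 2.063 mol
Divide by the smallest (2.063 mol Cl): C 1.001, H 1.000, Cl 1.000
≈ 1:1:1 → CHCl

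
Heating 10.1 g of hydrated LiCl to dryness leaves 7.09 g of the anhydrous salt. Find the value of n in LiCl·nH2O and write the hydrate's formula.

LiCl·H2O

Mass of water lost = 10.1 − 7.09 = 3.01 g → 3.01 / 18.02 = 0.167 mol H2O
Molar mass of LiCl = 42.39 g/mol → mol LiCl = 7.09 / 42.39 = 0.1673
n = 0.167 / 0.1673 = 1.00 ≈ 1 → LiCl·H2O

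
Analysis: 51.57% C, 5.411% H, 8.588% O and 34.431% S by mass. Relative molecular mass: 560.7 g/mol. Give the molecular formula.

C24H30O3S6

Assume 100 g: 51.57 g C, 5.411 g H, 8.588 g O, 34.431 g S.
Moles — C: 51.57 / 12.01 = 4.294 mol; H: 5.411 / 1.008 = 5.368 mol; O: 8.588 / 16.00 = 0.5367 mol; S: 34.431 / 32.07 = 1.074 mol
Ratios (÷ 0.5367): C 8.000, H 10.001, O 1.000, S 2.000
Ratio ≈ 8:10:1:2, so the empirical formula is C8H10OS2
Empirical-formula mass = 186.30 g/mol
n = 560.7 / 186.30 = 3.01 ≈ 3
Molecular formula = (C8H10OS2)×3 = C24H30O3S6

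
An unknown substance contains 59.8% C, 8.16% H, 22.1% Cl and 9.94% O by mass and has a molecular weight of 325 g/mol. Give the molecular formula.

C16H26Cl2O2

Assume 100 g: 59.8 g C, 8.16 g H, 22.1 g Cl, 9.94 g O.
Moles — C: 59.8 / 12.01 = 4.979 mol; H: 8.16 / 1.008 = 8.095 mol; Cl: 22.1 / 35.45 = 0.6234 mol; O: 9.94 / 16.00 = 0.6212 mol
Ratios (÷ 0.6212): C 8.015, H 13.031, Cl 1.003, O 1.000
≈ 8:13:1:1 → C8H13ClO
Empirical-formula mass = 160.63 g/mol
n = 325 / 160.63 = 2.02 ≈ 2
Molecular formula = (C8H13ClO)×2 = C16H26Cl2O2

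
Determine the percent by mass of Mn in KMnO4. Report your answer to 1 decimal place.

34.8%

Molar mass = 1(39.10) + 1(54.94) + 4(16.00) = 158.040 g/mol
Mass of Mn per mole = 1 × 54.94 = 54.940 g
% Mn = 54.940 / 158.040 × 100 = 34.8%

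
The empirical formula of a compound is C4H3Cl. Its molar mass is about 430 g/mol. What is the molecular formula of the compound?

C20H15Cl5

Empirical-formula mass = 86.51 g/mol
n = 430 / 86.51 = 4.97 ≈ 5
Molecular formula = (C4H3Cl)5 = C20H15Cl5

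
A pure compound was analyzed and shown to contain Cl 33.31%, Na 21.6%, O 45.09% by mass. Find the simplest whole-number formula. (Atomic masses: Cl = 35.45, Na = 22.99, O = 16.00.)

Assume 100 g: 33.31 g Cl, 21.6 g Na, 45.09 g O.
n(Cl) = 33.31/35.45 = 0.9396, n(Na) = 21.6/22.99 = 0.9395, n(O) = 45.09/16.00 = 2.818
Ratios (÷ 0.9395): Cl 1.000, Na 1.000, O 2.999
→ ClNaO3

ClNaO3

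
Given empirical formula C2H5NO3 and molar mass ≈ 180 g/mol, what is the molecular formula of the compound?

C4H10N2O6

Empirical-formula mass = 91.07 g/mol
n = 180 / 91.07 = 1.98 ≈ 2
Molecular formula = (C2H5NO3)2 = C4H10N2O6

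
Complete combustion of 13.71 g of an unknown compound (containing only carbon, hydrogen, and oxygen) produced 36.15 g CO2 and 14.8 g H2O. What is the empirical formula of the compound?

mol C = 36.15 / 44.01 = 0.8214; mass C = 0.8214 × 12.01 = 9.865 g
mol H = 2 × (14.8 / 18.02) = 1.643; mass H = 1.643 × 1.008 = 1.656 g
mass O = 13.71 − (11.52) = 2.189 g → mol O = 0.1368
Ratios (÷ 0.1368): C 6.003, H 12.005, O 1.000
Ratio ≈ 6:12:1, so the empirical formula is C6H12O

C6H12O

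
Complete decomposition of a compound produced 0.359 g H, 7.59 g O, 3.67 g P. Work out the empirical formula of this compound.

n(H) = 0.359/1.008 = 0.3562, n(O) = 7.59/16.00 = 0.4744, n(P) = 3.67/30.97 = 0.1185
Ratios (÷ 0.1185): H 3.005, O 4.003, P 1.000
≈ 3:4:1 → H3O4P

H3O4P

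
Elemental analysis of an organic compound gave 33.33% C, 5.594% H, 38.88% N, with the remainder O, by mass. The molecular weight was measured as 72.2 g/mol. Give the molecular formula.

C2H4N2O

Assume 100 g: 33.33 g C, 5.594 g H, 38.88 g N, 22.196 g O.
C: 33.33 g ÷ 12.01 g/mol = 2.775 mol
H: 5.594 g ÷ 1.008 g/mol = 5.55 mol
N: 38.88 g ÷ 14.01 g/mol = 2.775 mol
O: 22.196 g ÷ 16.00 g/mol = 1.387 mol
Divide by the smallest (1.387 mol O): C 2.000, H 4.000, N 2.000, O 1.000
→ C2H4N2O
Empirical-formula mass = 72.07 g/mol
n = 72.2 / 72.07 = 1.00 ≈ 1
Molecular formula = empirical formula = C2H4N2O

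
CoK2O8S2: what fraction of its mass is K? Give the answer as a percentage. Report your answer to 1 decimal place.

23.7%

Molar mass = 1(58.93) + 2(39.10) + 8(16.00) + 2(32.07) = 329.270 g/mol
Mass of K per mole = 2 × 39.10 = 78.200 g
% K = 78.200 / 329.270 × 100 = 23.7%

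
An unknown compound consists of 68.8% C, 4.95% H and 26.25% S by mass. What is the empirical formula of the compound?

Assume 100 g: 68.8 g C, 4.95 g H, 26.25 g S.
n(C) = 68.8/12.01 = 5.729, n(H) = 4.95/1.008 = 4.911, n(S) = 26.25/32.07 = 0.8185
Ratios (÷ 0.8185): C 6.999, H 5.999, S 1.000
≈ 7:6:1 → C7H6S

C7H6S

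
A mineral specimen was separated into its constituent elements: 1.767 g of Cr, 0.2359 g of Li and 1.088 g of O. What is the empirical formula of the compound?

Cr: 1.767 g ÷ 52.00 g/mol = 0.03398 mol
Li: 0.2359 g ÷ 6.94 g/mol = 0.03399 mol
O: 1.088 g ÷ 16.00 g/mol = 0.068 mol
Divide by the smallest (0.03398 mol Cr): Cr 1.000, Li 1.000, O 2.001
≈ 1:1:2 → CrLiO2

CrLiO2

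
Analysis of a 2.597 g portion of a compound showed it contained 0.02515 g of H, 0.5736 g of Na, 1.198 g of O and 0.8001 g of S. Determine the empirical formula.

HNaO3S

H: 0.02515 g ÷ 1.008 g/mol = 0.02495 mol
Na: 0.5736 g ÷ 22.99 g/mol = 0.02495 mol
O: 1.198 g ÷ 16.00 g/mol = 0.07487 mol
S: 0.8001 g ÷ 32.07 g/mol = 0.02495 mol
Divide by the smallest (0.02495 mol S): H 1.000, Na 1.000, O 3.001, S 1.000
≈ 1:1:3:1 → HNaO3S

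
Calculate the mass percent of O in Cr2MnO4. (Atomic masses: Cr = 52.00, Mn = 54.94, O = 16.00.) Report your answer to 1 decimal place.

28.7%

Molar mass = 2(52.00) + 1(54.94) + 4(16.00) = 222.940 g/mol
Mass of O per mole = 4 × 16.00 = 64.000 g
% O = 64.000 / 222.940 × 100 = 28.7%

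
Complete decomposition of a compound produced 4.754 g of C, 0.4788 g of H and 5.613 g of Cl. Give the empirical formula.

Moles — C: 4.754 / 12.01 = 0.3958 mol; H: 0.4788 / 1.008 = 0.475 mol; Cl: 5.613 / 35.45 = 0.1583 mol
Smallest is Cl at 0.1583 mol; normalising gives C 2.500, H 3.000, Cl 1.000
Multiply by 2: C 5.00, H 6.00, Cl 2.00 → C5H6Cl2

C5H6Cl2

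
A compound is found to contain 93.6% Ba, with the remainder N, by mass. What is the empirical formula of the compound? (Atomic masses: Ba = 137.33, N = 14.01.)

Assume 100 g: 93.6 g Ba, 6.4 g N.
Moles — Ba: 93.6 / 137.33 = 0.6816 mol; N: 6.4 / 14.01 = 0.4568 mol
Smallest is N at 0.4568 mol; normalising gives Ba 1.492, N 1.000
Scaling by 2: Ba 2.98, N 2.00 → Ba3N2

Ba3N2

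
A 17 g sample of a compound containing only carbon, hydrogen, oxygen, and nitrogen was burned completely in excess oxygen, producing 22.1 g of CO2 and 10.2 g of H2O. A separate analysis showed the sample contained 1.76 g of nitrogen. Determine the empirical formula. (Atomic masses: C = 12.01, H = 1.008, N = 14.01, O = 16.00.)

mol C = 22.1 / 44.01 = 0.5022; mass C = 0.5022 × 12.01 = 6.031 g
mol H = 2 × (10.2 / 18.02) = 1.132; mass H = 1.132 × 1.008 = 1.141 g
mol N = 1.76 / 14.01 = 0.1256
mass O = 17 − (8.932) = 8.068 g → mol O = 0.5042
Smallest is N at 0.1256 mol; normalising gives C 3.997, H 9.012, N 1.000, O 4.014
≈ 4:9:1:4 → C4H9NO4

C4H9NO4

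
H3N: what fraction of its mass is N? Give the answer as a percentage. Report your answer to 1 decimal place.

82.2%

Molar mass = 3(1.008) + 1(14.01) = 17.034 g/mol
Mass of N per mole = 1 × 14.01 = 14.010 g
% N = 14.010 / 17.034 × 100 = 82.2%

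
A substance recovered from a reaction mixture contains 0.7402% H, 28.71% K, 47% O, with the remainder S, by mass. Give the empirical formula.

Assume 100 g: 0.7402 g H, 28.71 g K, 47 g O, 23.55 g S.
n(H) = 0.7402/1.008 = 0.7343, n(K) = 28.71/39.10 = 0.7343, n(O) = 47/16.00 = 2.938, n(S) = 23.55/32.07 = 0.7343
Ratios (÷ 0.7343): H 1.000, K 1.000, O 4.001, S 1.000
Ratio ≈ 1:1:4:1, so the empirical formula is HKO4S

HKO4S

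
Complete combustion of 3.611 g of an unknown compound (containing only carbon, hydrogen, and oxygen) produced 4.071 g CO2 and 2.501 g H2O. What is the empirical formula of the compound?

C2H6O3

mol C = 4.071 / 44.01 = 0.09250; mass C = 0.09250 × 12.01 = 1.111 g
mol H = 2 × (2.501 / 18.02) = 0.2776; mass H = 0.2776 × 1.008 = 0.2798 g
mass O = 3.611 − (1.391) = 2.220 g → mol O = 0.1388
Divide by the smallest (0.0925 mol C): C 1.000, H 3.001, O 1.500
Scaling by 2: C 2.00, H 6.00, O 3.00 → C2H6O3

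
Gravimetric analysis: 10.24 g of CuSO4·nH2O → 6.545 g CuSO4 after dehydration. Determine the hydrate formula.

CuSO4·5H2O

Mass of water lost = 10.24 − 6.545 = 3.695 g → 3.695 / 18.02 = 0.205 mol H2O
Molar mass of CuSO4 = 159.62 g/mol → mol CuSO4 = 6.545 / 159.62 = 0.041
n = 0.205 / 0.041 = 5.00 ≈ 5 → CuSO4·5H2O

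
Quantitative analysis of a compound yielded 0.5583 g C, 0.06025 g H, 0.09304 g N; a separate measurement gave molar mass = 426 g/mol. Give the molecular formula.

n(C) = 0.5583/12.01 = 0.04649, n(H) = 0.06025/1.008 = 0.05977, n(N) = 0.09304/14.01 = 0.006641
Divide by the smallest (0.006641 mol N): C 7.000, H 9.000, N 1.000
Ratio ≈ 7:9:1, so the empirical formula is C7H9N
Empirical-formula mass = 107.15 g/mol
n = 426 / 107.15 = 3.98 ≈ 4
Molecular formula = (C7H9N)×4 = C28H36N4

C28H36N4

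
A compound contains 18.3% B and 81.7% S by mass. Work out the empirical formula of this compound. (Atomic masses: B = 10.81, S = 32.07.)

B2S3

Assume 100 g: 18.3 g B, 81.7 g S.
Moles — B: 18.3 / 10.81 = 1.693 mol; S: 81.7 / 32.07 = 2.548 mol
Ratios (÷ 1.693): B 1.000, S 1.505
×2: B 2.00, S 3.01 → B2S3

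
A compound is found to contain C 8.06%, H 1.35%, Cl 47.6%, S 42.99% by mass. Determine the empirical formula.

CH2Cl2S2

Assume 100 g: 8.06 g C, 1.35 g H, 47.6 g Cl, 42.99 g S.
n(C) = 8.06/12.01 = 0.6711, n(H) = 1.35/1.008 = 1.339, n(Cl) = 47.6/35.45 = 1.343, n(S) = 42.99/32.07 = 1.341
Divide by the smallest (0.6711 mol C): C 1.000, H 1.996, Cl 2.001, S 1.997
Ratio ≈ 1:2:2:2, so the empirical formula is CH2Cl2S2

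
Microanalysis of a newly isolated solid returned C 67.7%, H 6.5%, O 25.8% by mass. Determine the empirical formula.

C7H8O2

Assume 100 g: 67.7 g C, 6.5 g H, 25.8 g O.
C: 67.7 g ÷ 12.01 g/mol = 5.637 mol
H: 6.5 g ÷ 1.008 g/mol = 6.448 mol
O: 25.8 g ÷ 16.00 g/mol = 1.613 mol
Divide by the smallest (1.613 mol O): C 3.496, H 3.999, O 1.000
Multiply by 2: C 6.99, H 8.00, O 2.00 → C7H8O2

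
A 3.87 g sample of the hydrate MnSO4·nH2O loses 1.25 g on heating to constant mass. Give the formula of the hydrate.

Mass of anhydrous MnSO4 = 3.87 − 1.25 = 2.62 g
mol H2O = 1.25 / 18.02 = 0.06937
Molar mass of MnSO4 = 151.01 g/mol → mol MnSO4 = 2.62 / 151.01 = 0.01735
n = 0.06937 / 0.01735 = 4.00 ≈ 4 → MnSO4·4H2O

MnSO4·4H2O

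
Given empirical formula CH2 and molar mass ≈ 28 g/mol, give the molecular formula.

Empirical-formula mass = 14.03 g/mol
n = 28 / 14.03 = 2.00 ≈ 2
Molecular formula = (CH2)2 = C2H4

C2H4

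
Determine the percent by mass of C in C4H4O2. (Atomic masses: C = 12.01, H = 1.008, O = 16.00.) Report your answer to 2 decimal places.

Molar mass = 4(12.01) + 4(1.008) + 2(16.00) = 84.072 g/mol
Mass of C per mole = 4 × 12.01 = 48.040 g
% C = 48.040 / 84.072 × 100 = 57.14%

57.14%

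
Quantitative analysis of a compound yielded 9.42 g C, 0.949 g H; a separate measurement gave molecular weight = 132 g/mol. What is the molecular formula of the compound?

n(C) = 9.42/12.01 = 0.7843, n(H) = 0.949/1.008 = 0.9415
Smallest is C at 0.7843 mol; normalising gives C 1.000, H 1.200
Scaling by 5: C 5.00, H 6.00 → C5H6
Empirical-formula mass = 66.10 g/mol
n = 132 / 66.10 = 2.00 ≈ 2
Molecular formula = (C5H6)×2 = C10H12

C10H12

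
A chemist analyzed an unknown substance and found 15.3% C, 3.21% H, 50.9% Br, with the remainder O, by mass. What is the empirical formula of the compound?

C2H5BrO3

Assume 100 g: 15.3 g C, 3.21 g H, 50.9 g Br, 30.59 g O.
C: 15.3 g ÷ 12.01 g/mol = 1.274 mol
H: 3.21 g ÷ 1.008 g/mol = 3.185 mol
Br: 50.9 g ÷ 79.90 g/mol = 0.637 mol
O: 30.59 g ÷ 16.00 g/mol = 1.912 mol
Ratios (÷ 0.637): C 2.000, H 4.999, Br 1.000, O 3.001
Ratio ≈ 2:5:1:3, so the empirical formula is C2H5BrO3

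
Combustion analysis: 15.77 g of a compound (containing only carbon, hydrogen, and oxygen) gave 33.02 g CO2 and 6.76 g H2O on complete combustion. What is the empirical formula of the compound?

C2H2O

mol C = 33.02 / 44.01 = 0.7503; mass C = 0.7503 × 12.01 = 9.011 g
mol H = 2 × (6.76 / 18.02) = 0.7503; mass H = 0.7503 × 1.008 = 0.7563 g
mass O = 15.77 − (9.767) = 6.003 g → mol O = 0.3752
Ratios (÷ 0.3752): C 2.000, H 2.000, O 1.000
Ratio ≈ 2:2:1, so the empirical formula is C2H2O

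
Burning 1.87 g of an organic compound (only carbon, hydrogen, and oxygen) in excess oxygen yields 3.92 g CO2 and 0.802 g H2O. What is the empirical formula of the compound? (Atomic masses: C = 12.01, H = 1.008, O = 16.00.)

C2H2O

mol C = 3.92 / 44.01 = 0.08907; mass C = 0.08907 × 12.01 = 1.070 g
mol H = 2 × (0.802 / 18.02) = 0.08901; mass H = 0.08901 × 1.008 = 0.08972 g
mass O = 1.87 − (1.159) = 0.7105 g → mol O = 0.04441
Divide by the smallest (0.04441 mol O): C 2.006, H 2.004, O 1.000
→ C2H2O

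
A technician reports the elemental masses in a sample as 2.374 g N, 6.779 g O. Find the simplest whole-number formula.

n(N) = 2.374/14.01 = 0.1695, n(O) = 6.779/16.00 = 0.4237
Ratios (÷ 0.1695): N 1.000, O 2.500
×2: N 2.00, O 5.00 → N2O5

N2O5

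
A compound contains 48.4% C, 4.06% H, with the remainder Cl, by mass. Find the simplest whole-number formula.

Assume 100 g: 48.4 g C, 4.06 g H, 47.54 g Cl.
n(C) = 48.4/12.01 = 4.03, n(H) = 4.06/1.008 = 4.028, n(Cl) = 47.54/35.45 = 1.341
Divide by the smallest (1.341 mol Cl): C 3.005, H 3.003, Cl 1.000
→ C3H3Cl

C3H3Cl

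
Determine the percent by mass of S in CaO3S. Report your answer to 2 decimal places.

Molar mass = 1(40.08) + 3(16.00) + 1(32.07) = 120.150 g/mol
Mass of S per mole = 1 × 32.07 = 32.070 g
% S = 32.070 / 120.150 × 100 = 26.69%

26.69%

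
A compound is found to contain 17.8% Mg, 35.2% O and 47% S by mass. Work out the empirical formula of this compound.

MgO3S2

Assume 100 g: 17.8 g Mg, 35.2 g O, 47 g S.
Mg: 17.8 g ÷ 24.31 g/mol = 0.7322 mol
O: 35.2 g ÷ 16.00 g/mol = 2.2 mol
S: 47 g ÷ 32.07 g/mol = 1.466 mol
Smallest is Mg at 0.7322 mol; normalising gives Mg 1.000, O 3.005, S 2.002
≈ 1:3:2 → MgO3S2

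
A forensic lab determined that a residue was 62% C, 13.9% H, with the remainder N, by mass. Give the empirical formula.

Assume 100 g: 62 g C, 13.9 g H, 24.1 g N.
Moles — C: 62 / 12.01 = 5.162 mol; H: 13.9 / 1.008 = 13.79 mol; N: 24.1 / 14.01 = 1.72 mol
Divide by the smallest (1.72 mol N): C 3.001, H 8.016, N 1.000
≈ 3:8:1 → C3H8N

C3H8N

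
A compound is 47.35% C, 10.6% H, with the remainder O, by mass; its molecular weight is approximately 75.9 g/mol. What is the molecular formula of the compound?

Assume 100 g: 47.35 g C, 10.6 g H, 42.05 g O.
n(C) = 47.35/12.01 = 3.943, n(H) = 10.6/1.008 = 10.52, n(O) = 42.05/16.00 = 2.628
Divide by the smallest (2.628 mol O): C 1.500, H 4.001, O 1.000
Multiply by 2: C 3.00, H 8.00, O 2.00 → C3H8O2
Empirical-formula mass = 76.09 g/mol
n = 75.9 / 76.09 = 1.00 ≈ 1
Molecular formula = empirical formula = C3H8O2

C3H8O2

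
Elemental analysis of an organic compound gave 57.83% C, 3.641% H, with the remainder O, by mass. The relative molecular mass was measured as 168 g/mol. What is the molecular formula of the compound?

C8H6O4

Assume 100 g: 57.83 g C, 3.641 g H, 38.529 g O.
C: 57.83 g ÷ 12.01 g/mol = 4.815 mol
H: 3.641 g ÷ 1.008 g/mol = 3.612 mol
O: 38.529 g ÷ 16.00 g/mol = 2.408 mol
Smallest is O at 2.408 mol; normalising gives C 2.000, H 1.500, O 1.000
Multiply by 2: C 4.00, H 3.00, O 2.00 → C4H3O2
Empirical-formula mass = 83.06 g/mol
n = 168 / 83.06 = 2.02 ≈ 2
Molecular formula = (C4H3O2)×2 = C8H6O4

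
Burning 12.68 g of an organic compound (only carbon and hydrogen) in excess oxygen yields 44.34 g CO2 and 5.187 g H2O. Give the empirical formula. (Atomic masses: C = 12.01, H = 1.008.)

C7H4

mol C = 44.34 / 44.01 = 1.007; mass C = 1.007 × 12.01 = 12.10 g
mol H = 2 × (5.187 / 18.02) = 0.5757; mass H = 0.5757 × 1.008 = 0.5803 g
Smallest is H at 0.5757 mol; normalising gives C 1.750, H 1.000
×4: C 7.00, H 4.00 → C7H4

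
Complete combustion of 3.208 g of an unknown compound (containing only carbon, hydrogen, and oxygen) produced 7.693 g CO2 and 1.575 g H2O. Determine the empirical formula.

C3H3O

mol C = 7.693 / 44.01 = 0.1748; mass C = 0.1748 × 12.01 = 2.099 g
mol H = 2 × (1.575 / 18.02) = 0.1748; mass H = 0.1748 × 1.008 = 0.1762 g
mass O = 3.208 − (2.276) = 0.9324 g → mol O = 0.05828
Ratios (÷ 0.05828): C 2.999, H 3.000, O 1.000
≈ 3:3:1 → C3H3O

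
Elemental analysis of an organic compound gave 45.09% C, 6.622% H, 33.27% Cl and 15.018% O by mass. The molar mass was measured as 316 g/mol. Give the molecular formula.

Assume 100 g: 45.09 g C, 6.622 g H, 33.27 g Cl, 15.018 g O.
C: 45.09 g ÷ 12.01 g/mol = 3.754 mol
H: 6.622 g ÷ 1.008 g/mol = 6.569 mol
Cl: 33.27 g ÷ 35.45 g/mol = 0.9385 mol
O: 15.018 g ÷ 16.00 g/mol = 0.9386 mol
Divide by the smallest (0.9385 mol Cl): C 4.000, H 7.000, Cl 1.000, O 1.000
Ratio ≈ 4:7:1:1, so the empirical formula is C4H7ClO
Empirical-formula mass = 106.55 g/mol
n = 316 / 106.55 = 2.97 ≈ 3
Molecular formula = (C4H7ClO)×3 = C12H21Cl3O3

C12H21Cl3O3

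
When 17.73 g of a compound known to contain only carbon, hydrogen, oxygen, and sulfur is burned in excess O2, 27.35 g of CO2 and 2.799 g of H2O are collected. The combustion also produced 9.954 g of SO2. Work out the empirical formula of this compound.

mol C = 27.35 / 44.01 = 0.6214; mass C = 0.6214 × 12.01 = 7.464 g
mol H = 2 × (2.799 / 18.02) = 0.3107; mass H = 0.3107 × 1.008 = 0.3131 g
mol S = 9.954 / 64.07 = 0.1554; mass S = 4.982 g
mass O = 17.73 − (12.76) = 4.971 g → mol O = 0.3107
Smallest is S at 0.1554 mol; normalising gives C 4.000, H 2.000, O 2.000, S 1.000
≈ 4:2:2:1 → C4H2O2S

C4H2O2S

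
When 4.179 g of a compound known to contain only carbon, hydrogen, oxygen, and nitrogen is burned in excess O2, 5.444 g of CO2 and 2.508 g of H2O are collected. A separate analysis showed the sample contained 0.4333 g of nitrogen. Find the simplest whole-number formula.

mol C = 5.444 / 44.01 = 0.1237; mass C = 0.1237 × 12.01 = 1.486 g
mol H = 2 × (2.508 / 18.02) = 0.2784; mass H = 0.2784 × 1.008 = 0.2806 g
mol N = 0.4333 / 14.01 = 0.03093
mass O = 4.179 − (2.200) = 1.979 g → mol O = 0.1237
Ratios (÷ 0.03093): C 4.000, H 9.000, N 1.000, O 4.000
→ C4H9NO4

C4H9NO4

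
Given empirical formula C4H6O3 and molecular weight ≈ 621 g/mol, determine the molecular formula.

Empirical-formula mass = 102.09 g/mol
n = 621 / 102.09 = 6.08 ≈ 6
Molecular formula = (C4H6O3)6 = C24H36O18

C24H36O18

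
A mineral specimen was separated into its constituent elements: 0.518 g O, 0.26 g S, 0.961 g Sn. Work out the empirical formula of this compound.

O: 0.518 g ÷ 16.00 g/mol = 0.03238 mol
S: 0.26 g ÷ 32.07 g/mol = 0.008107 mol
Sn: 0.961 g ÷ 118.71 g/mol = 0.008095 mol
Smallest is Sn at 0.008095 mol; normalising gives O 3.999, S 1.001, Sn 1.000
≈ 4:1:1 → O4SSn

O4SSn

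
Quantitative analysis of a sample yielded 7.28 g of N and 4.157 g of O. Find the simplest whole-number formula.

n(N) = 7.28/14.01 = 0.5196, n(O) = 4.157/16.00 = 0.2598
Ratios (÷ 0.2598): N 2.000, O 1.000
→ N2O

N2O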